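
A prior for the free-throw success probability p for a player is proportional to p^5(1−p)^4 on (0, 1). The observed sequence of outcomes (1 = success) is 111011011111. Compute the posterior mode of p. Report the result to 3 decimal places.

The prior density ∝ p^5(1−p)^4 is the kernel of Beta(6, 5).
Data: 10 successes in 12 trials (from the sequence). The binomial likelihood contributes p^10(1−p)^2, so the posterior is Beta(6+10, 5+2) = Beta(16, 7).
For Beta(a, b) with a, b > 1 the mode is (a−1)/(a+b−2) = 15/21 ≈ 0.714.

p̂_MAP = 0.714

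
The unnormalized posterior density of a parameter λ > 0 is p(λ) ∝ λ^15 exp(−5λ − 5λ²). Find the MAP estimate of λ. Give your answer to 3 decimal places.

λ̂_MAP = 1.000

ℓ'(λ) = 15/λ − 5 − 10λ. Setting this to zero and multiplying by λ: 10λ² + 5λ − 15 = 0.
λ = (−5 + √(5² + 4·10·15)) / (2·10) = (−5 + √625) / 20 = (−5 + 25)/20 = 1.
ℓ''(λ) = −15/λ² − 10 < 0, confirming a maximum.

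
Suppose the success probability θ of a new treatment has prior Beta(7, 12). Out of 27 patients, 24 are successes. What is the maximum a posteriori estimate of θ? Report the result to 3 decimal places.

θ̂_MAP = 0.682

Prior: Beta(7, 12).
Data: 24 successes in 27 trials. The binomial likelihood contributes θ^24(1−θ)^3, so the posterior is Beta(7+24, 12+3) = Beta(31, 15).
For Beta(a, b) with a, b > 1 the mode is (a−1)/(a+b−2) = 30/44 ≈ 0.682.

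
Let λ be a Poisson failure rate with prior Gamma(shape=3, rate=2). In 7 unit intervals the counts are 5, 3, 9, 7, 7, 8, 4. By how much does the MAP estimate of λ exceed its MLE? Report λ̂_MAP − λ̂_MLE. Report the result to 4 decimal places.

Σxᵢ = 43. Posterior is Gamma(46, 9); MAP = (46−1)/9 = 45/9 ≈ 5.00000.
MLE = x̄ = 43/7 ≈ 6.14286.
Difference = 45/9 − 43/7 = -8/7 ≈ -1.1429.

MAP − MLE = -1.1429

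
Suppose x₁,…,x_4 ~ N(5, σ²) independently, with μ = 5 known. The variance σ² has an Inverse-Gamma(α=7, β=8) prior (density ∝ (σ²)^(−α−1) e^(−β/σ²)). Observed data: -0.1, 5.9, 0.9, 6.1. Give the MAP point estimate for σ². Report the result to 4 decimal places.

σ̂²_MAP = 3.0420

Sum of squared deviations about the known mean: SS = (-0.1−5)² + (5.9−5)² + (0.9−5)² + (6.1−5)² = 44.84.
The Normal likelihood contributes (σ²)^(−n/2) exp(−SS/(2σ²)), so the posterior is Inverse-Gamma(α + n/2, β + SS/2) = Inverse-Gamma(9, 30.42).
The mode of Inverse-Gamma(a, b) is b/(a+1) = 30.42/10 ≈ 3.0420.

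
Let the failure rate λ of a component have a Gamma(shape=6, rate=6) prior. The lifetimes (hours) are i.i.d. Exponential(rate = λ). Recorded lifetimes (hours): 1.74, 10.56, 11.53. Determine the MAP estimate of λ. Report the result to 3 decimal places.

λ̂_MAP = 0.268

The Exponential(rate=λ) likelihood is ∝ λ^n e^(−λΣtᵢ). Here n = 3 and Σtᵢ = 1.74 + 10.56 + 11.53 = 23.83.
Posterior ∝ λ^5e^(−6λ) · λ^3e^(−23.83λ) = λ^8e^(−29.83λ), i.e. Gamma(9, 29.83).
Mode = (a−1)/b = 8/29.83 ≈ 0.268.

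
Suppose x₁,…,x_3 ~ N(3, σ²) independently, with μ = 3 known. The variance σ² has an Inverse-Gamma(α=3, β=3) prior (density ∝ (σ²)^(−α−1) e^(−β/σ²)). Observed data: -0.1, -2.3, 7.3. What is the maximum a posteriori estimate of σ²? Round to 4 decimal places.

σ̂²_MAP = 5.6536

Sum of squared deviations about the known mean: SS = (-0.1−3)² + (-2.3−3)² + (7.3−3)² = 56.19.
The Normal likelihood contributes (σ²)^(−n/2) exp(−SS/(2σ²)), so the posterior is Inverse-Gamma(α + n/2, β + SS/2) = Inverse-Gamma(4.5, 31.095).
The mode of Inverse-Gamma(a, b) is b/(a+1) = 31.095/5.5 ≈ 5.6536.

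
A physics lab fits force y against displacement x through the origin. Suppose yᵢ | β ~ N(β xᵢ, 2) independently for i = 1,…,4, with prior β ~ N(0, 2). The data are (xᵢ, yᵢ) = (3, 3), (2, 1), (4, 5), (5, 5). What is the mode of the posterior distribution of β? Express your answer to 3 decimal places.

log p(β | y) = −Σ(yᵢ − βxᵢ)²/(2·2) − β²/(2·2) + const.
Setting the derivative to zero: Σxᵢ(yᵢ − βxᵢ)/2 − β/2 = 0, so β = Σxᵢyᵢ / (Σxᵢ² + σ²/τ²).
Σxᵢyᵢ = 3·3 + 2·1 + 4·5 + 5·5 = 56; Σxᵢ² = 54; σ²/τ² = 1.
β̂_MAP = 56 / (54 + 1) = 56/55 ≈ 1.018.

β̂_MAP = 1.018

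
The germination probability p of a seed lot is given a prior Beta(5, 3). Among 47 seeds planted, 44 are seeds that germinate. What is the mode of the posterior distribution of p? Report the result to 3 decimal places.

Prior: Beta(5, 3).
Data: 44 successes in 47 trials. The binomial likelihood contributes p^44(1−p)^3, so the posterior is Beta(5+44, 3+3) = Beta(49, 6).
For Beta(a, b) with a, b > 1 the mode is (a−1)/(a+b−2) = 48/53 ≈ 0.906.

p̂_MAP = 0.906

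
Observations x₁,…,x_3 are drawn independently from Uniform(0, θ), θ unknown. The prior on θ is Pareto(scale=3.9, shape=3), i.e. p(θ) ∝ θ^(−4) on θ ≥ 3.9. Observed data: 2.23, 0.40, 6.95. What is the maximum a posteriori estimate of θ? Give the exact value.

The Uniform(0, θ) likelihood is θ^(−n) for θ ≥ max(xᵢ), zero otherwise. Here max(xᵢ) = 6.95.
Posterior ∝ θ^(−4) · θ^(−3) = θ^(−7) on θ ≥ max(3.9, 6.95) = 6.95.
This density is strictly decreasing in θ, so the posterior mode lies at the lower boundary of the support.

θ̂_MAP = 6.95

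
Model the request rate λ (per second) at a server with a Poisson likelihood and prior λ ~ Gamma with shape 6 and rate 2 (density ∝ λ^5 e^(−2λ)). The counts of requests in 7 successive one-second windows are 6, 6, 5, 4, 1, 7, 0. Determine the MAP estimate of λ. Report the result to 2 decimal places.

Σxᵢ = 6+6+5+4+1+7+0 = 29, with n = 7.
Posterior ∝ λ^5e^(−2λ) · λ^29e^(−7λ) = λ^34e^(−9λ), i.e. Gamma(shape=35, rate=9).
The mode of a Gamma(a, b) with a ≥ 1 (shape–rate) is (a−1)/b = 34/9 ≈ 3.78.

λ̂_MAP = 3.78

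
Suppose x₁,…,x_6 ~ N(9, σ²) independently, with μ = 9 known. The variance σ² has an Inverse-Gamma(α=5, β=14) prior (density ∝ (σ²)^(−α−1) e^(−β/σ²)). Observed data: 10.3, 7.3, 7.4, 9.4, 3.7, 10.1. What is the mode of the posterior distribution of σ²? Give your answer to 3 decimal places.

Sum of squared deviations about the known mean: SS = (10.3−9)² + (7.3−9)² + (7.4−9)² + (9.4−9)² + (3.7−9)² + (10.1−9)² = 36.6.
The Normal likelihood contributes (σ²)^(−n/2) exp(−SS/(2σ²)), so the posterior is Inverse-Gamma(α + n/2, β + SS/2) = Inverse-Gamma(8, 32.3).
The mode of Inverse-Gamma(a, b) is b/(a+1) = 32.3/9 ≈ 3.589.

σ̂²_MAP = 3.589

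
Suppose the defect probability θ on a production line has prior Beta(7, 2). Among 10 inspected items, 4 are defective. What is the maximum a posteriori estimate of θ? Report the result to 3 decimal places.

θ̂_MAP = 0.588

Prior: Beta(7, 2).
Data: 4 successes in 10 trials. The binomial likelihood contributes θ^4(1−θ)^6, so the posterior is Beta(7+4, 2+6) = Beta(11, 8).
For Beta(a, b) with a, b > 1 the mode is (a−1)/(a+b−2) = 10/17 ≈ 0.588.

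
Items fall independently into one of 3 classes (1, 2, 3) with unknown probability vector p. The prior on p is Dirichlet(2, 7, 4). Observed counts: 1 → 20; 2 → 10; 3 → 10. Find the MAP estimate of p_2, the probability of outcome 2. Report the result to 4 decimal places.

The posterior is Dirichlet(αᵢ + nᵢ) = Dirichlet(22, 17, 14).
For a Dirichlet(a₁,…,a_K) with all aᵢ > 1, the mode has j-th component (aⱼ − 1)/(Σaᵢ − K).
Here Σaᵢ = 53 and K = 3, so p_2 = (17 − 1)/(53 − 3) = 16/50 ≈ 0.3200.

MAP estimate: 0.3200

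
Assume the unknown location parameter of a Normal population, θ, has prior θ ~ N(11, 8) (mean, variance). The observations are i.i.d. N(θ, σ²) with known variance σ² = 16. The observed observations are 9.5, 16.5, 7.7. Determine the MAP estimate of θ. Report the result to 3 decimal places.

θ̂_MAP = 11.140

n = 3; x̄ = (9.5 + 16.5 + 7.7)/3 = 33.7/3 = 337/30 ≈ 11.2333.
For a Normal prior and Normal likelihood with known variance, the posterior is Normal; its mode equals its mean, the precision-weighted average.
Prior precision 1/σ₀² = 1/8 = 0.125; data precision n/σ² = 3/16 = 0.1875.
θ̂ = (0.125·11 + 0.1875·(337/30)) / (0.125 + 0.1875) = 3.48125/0.3125 = 11.140.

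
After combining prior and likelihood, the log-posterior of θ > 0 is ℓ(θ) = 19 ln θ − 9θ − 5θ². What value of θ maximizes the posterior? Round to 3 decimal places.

θ̂_MAP = 1.000

ℓ'(θ) = 19/θ − 9 − 10θ. Setting this to zero and multiplying by θ: 10θ² + 9θ − 19 = 0.
θ = (−9 + √(9² + 4·10·19)) / (2·10) = (−9 + √841) / 20 = (−9 + 29)/20 = 1.
ℓ''(θ) = −19/θ² − 10 < 0, confirming a maximum.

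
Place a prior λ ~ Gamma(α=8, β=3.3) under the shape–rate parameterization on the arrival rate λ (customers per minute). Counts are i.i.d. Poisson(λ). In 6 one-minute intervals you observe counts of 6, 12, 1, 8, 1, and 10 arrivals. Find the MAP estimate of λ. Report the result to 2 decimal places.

Σxᵢ = 6+12+1+8+1+10 = 38, with n = 6.
Posterior ∝ λ^7e^(−3.3λ) · λ^38e^(−6λ) = λ^45e^(−9.3λ), i.e. Gamma(shape=46, rate=9.3).
The mode of a Gamma(a, b) with a ≥ 1 (shape–rate) is (a−1)/b = 45/9.3 ≈ 4.84.

λ̂_MAP = 4.84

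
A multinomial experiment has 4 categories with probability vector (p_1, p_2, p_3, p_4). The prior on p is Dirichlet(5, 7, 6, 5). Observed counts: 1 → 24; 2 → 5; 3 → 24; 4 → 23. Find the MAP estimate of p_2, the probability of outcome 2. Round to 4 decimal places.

MAP estimate: 0.1158

The posterior is Dirichlet(αᵢ + nᵢ) = Dirichlet(29, 12, 30, 28).
For a Dirichlet(a₁,…,a_K) with all aᵢ > 1, the mode has j-th component (aⱼ − 1)/(Σaᵢ − K).
Here Σaᵢ = 99 and K = 4, so p_2 = (12 − 1)/(99 − 4) = 11/95 ≈ 0.1158.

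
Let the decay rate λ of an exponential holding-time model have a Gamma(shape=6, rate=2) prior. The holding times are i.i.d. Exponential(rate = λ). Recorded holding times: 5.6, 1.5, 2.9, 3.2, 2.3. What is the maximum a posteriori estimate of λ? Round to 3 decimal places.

λ̂_MAP = 0.571

The Exponential(rate=λ) likelihood is ∝ λ^n e^(−λΣtᵢ). Here n = 5 and Σtᵢ = 5.6 + 1.5 + 2.9 + 3.2 + 2.3 = 15.5.
Posterior ∝ λ^5e^(−2λ) · λ^5e^(−15.5λ) = λ^10e^(−17.5λ), i.e. Gamma(11, 17.5).
Mode = (a−1)/b = 10/17.5 ≈ 0.571.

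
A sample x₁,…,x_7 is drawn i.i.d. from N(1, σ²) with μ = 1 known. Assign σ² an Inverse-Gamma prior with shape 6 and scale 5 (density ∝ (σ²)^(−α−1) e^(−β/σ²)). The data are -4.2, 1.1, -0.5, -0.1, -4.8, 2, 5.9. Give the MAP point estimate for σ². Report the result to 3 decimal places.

Sum of squared deviations about the known mean: SS = (-4.2−1)² + (1.1−1)² + (-0.5−1)² + (-0.1−1)² + (-4.8−1)² + (2−1)² + (5.9−1)² = 89.16.
The Normal likelihood contributes (σ²)^(−n/2) exp(−SS/(2σ²)), so the posterior is Inverse-Gamma(α + n/2, β + SS/2) = Inverse-Gamma(9.5, 49.58).
The mode of Inverse-Gamma(a, b) is b/(a+1) = 49.58/10.5 ≈ 4.722.

σ̂²_MAP = 4.722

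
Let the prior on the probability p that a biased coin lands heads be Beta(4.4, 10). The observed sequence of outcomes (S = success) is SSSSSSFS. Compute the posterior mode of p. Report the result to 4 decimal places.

Prior: Beta(4.4, 10).
Data: 7 successes in 8 trials (from the sequence). The binomial likelihood contributes p^7(1−p)^1, so the posterior is Beta(4.4+7, 10+1) = Beta(11.4, 11).
For Beta(a, b) with a, b > 1 the mode is (a−1)/(a+b−2) = 10.4/20.4 ≈ 0.5098.

p̂_MAP = 0.5098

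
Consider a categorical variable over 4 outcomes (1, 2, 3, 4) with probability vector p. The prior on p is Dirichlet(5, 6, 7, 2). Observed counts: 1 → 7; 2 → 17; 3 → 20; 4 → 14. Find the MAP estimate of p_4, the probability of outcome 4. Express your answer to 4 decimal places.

The posterior is Dirichlet(αᵢ + nᵢ) = Dirichlet(12, 23, 27, 16).
For a Dirichlet(a₁,…,a_K) with all aᵢ > 1, the mode has j-th component (aⱼ − 1)/(Σaᵢ − K).
Here Σaᵢ = 78 and K = 4, so p_4 = (16 − 1)/(78 − 4) = 15/74 ≈ 0.2027.

MAP estimate: 0.2027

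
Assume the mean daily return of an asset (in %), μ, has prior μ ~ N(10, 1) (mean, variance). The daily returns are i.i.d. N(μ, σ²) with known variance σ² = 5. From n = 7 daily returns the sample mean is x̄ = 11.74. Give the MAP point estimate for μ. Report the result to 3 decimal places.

n = 7, x̄ = 11.74.
For a Normal prior and Normal likelihood with known variance, the posterior is Normal; its mode equals its mean, the precision-weighted average.
Prior precision 1/σ₀² = 1/1 = 1; data precision n/σ² = 7/5 = 1.4.
μ̂ = (1·10 + 1.4·11.74) / (1 + 1.4) = 26.436/2.4 = 11.015.

μ̂_MAP = 11.015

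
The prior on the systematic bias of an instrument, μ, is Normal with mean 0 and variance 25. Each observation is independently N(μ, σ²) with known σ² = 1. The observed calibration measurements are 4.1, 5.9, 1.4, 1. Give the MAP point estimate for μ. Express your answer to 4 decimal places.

μ̂_MAP = 3.0693

n = 4; x̄ = (4.1 + 5.9 + 1.4 + 1)/4 = 12.4/4 = 3.1.
For a Normal prior and Normal likelihood with known variance, the posterior is Normal; its mode equals its mean, the precision-weighted average.
Prior precision 1/σ₀² = 1/25 = 0.04; data precision n/σ² = 4/1 = 4.
μ̂ = (0.04·0 + 4·3.1) / (0.04 + 4) = 12.4/4.04 = 310/101 ≈ 3.0693.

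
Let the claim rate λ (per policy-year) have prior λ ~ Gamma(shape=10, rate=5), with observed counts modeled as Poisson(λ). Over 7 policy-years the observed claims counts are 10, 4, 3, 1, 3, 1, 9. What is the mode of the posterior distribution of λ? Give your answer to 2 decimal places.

Σxᵢ = 10+4+3+1+3+1+9 = 31, with n = 7.
Posterior ∝ λ^9e^(−5λ) · λ^31e^(−7λ) = λ^40e^(−12λ), i.e. Gamma(shape=41, rate=12).
The mode of a Gamma(a, b) with a ≥ 1 (shape–rate) is (a−1)/b = 40/12 ≈ 3.33.

λ̂_MAP = 3.33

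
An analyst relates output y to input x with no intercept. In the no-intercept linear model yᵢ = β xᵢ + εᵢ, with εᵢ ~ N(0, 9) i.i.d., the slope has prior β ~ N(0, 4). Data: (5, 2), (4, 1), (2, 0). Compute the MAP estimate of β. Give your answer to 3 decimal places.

β̂_MAP = 0.296

log p(β | y) = −Σ(yᵢ − βxᵢ)²/(2·9) − β²/(2·4) + const.
Setting the derivative to zero: Σxᵢ(yᵢ − βxᵢ)/9 − β/4 = 0, so β = Σxᵢyᵢ / (Σxᵢ² + σ²/τ²).
Σxᵢyᵢ = 5·2 + 4·1 + 2·0 = 14; Σxᵢ² = 45; σ²/τ² = 2.25.
β̂_MAP = 14 / (45 + 2.25) = 14/47.25 ≈ 0.296.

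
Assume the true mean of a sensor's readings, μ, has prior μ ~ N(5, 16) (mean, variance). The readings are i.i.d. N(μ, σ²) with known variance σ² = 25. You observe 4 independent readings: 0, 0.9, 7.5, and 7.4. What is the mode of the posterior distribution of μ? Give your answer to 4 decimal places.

n = 4; x̄ = (0 + 0.9 + 7.5 + 7.4)/4 = 15.8/4 = 3.95.
For a Normal prior and Normal likelihood with known variance, the posterior is Normal; its mode equals its mean, the precision-weighted average.
Prior precision 1/σ₀² = 1/16 = 0.0625; data precision n/σ² = 4/25 = 0.16.
μ̂ = (0.0625·5 + 0.16·3.95) / (0.0625 + 0.16) = 0.9445/0.2225 = 1889/445 ≈ 4.2449.

μ̂_MAP = 4.2449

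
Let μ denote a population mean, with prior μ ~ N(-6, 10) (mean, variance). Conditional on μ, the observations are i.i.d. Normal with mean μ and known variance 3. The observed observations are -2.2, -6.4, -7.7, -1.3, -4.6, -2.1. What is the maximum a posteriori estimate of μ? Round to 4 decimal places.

μ̂_MAP = -4.1429

n = 6; x̄ = ((-2.2) + (-6.4) + (-7.7) + (-1.3) + (-4.6) + (-2.1))/6 = -24.3/6 = -4.05.
For a Normal prior and Normal likelihood with known variance, the posterior is Normal; its mode equals its mean, the precision-weighted average.
Prior precision 1/σ₀² = 1/10 = 0.1; data precision n/σ² = 6/3 = 2.
μ̂ = (0.1·(-6) + 2·(-4.05)) / (0.1 + 2) = (-8.7)/2.1 = -29/7 ≈ -4.1429.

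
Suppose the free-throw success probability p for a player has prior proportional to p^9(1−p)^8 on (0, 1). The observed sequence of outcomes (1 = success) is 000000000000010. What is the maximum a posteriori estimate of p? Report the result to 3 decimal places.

The prior density ∝ p^9(1−p)^8 is the kernel of Beta(10, 9).
Data: 1 success in 15 trials (from the sequence). The binomial likelihood contributes p(1−p)^14, so the posterior is Beta(10+1, 9+14) = Beta(11, 23).
For Beta(a, b) with a, b > 1 the mode is (a−1)/(a+b−2) = 10/32 ≈ 0.313.

p̂_MAP = 0.313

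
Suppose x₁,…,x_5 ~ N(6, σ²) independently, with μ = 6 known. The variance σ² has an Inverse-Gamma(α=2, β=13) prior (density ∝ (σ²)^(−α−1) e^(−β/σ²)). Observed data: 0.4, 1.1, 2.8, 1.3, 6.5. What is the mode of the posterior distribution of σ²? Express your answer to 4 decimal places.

Sum of squared deviations about the known mean: SS = (0.4−6)² + (1.1−6)² + (2.8−6)² + (1.3−6)² + (6.5−6)² = 87.95.
The Normal likelihood contributes (σ²)^(−n/2) exp(−SS/(2σ²)), so the posterior is Inverse-Gamma(α + n/2, β + SS/2) = Inverse-Gamma(4.5, 56.975).
The mode of Inverse-Gamma(a, b) is b/(a+1) = 56.975/5.5 ≈ 10.3591.

σ̂²_MAP = 10.3591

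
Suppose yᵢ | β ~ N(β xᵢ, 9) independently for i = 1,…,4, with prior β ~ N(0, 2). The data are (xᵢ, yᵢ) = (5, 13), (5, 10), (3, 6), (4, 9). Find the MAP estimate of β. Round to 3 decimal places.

β̂_MAP = 2.126

log p(β | y) = −Σ(yᵢ − βxᵢ)²/(2·9) − β²/(2·2) + const.
Setting the derivative to zero: Σxᵢ(yᵢ − βxᵢ)/9 − β/2 = 0, so β = Σxᵢyᵢ / (Σxᵢ² + σ²/τ²).
Σxᵢyᵢ = 5·13 + 5·10 + 3·6 + 4·9 = 169; Σxᵢ² = 75; σ²/τ² = 4.5.
β̂_MAP = 169 / (75 + 4.5) = 169/79.5 ≈ 2.126.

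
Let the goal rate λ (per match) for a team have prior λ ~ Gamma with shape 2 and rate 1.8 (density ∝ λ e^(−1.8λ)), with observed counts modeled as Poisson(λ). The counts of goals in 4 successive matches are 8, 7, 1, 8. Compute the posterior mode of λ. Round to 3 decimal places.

Σxᵢ = 8+7+1+8 = 24, with n = 4.
Posterior ∝ λe^(−1.8λ) · λ^24e^(−4λ) = λ^25e^(−5.8λ), i.e. Gamma(shape=26, rate=5.8).
The mode of a Gamma(a, b) with a ≥ 1 (shape–rate) is (a−1)/b = 25/5.8 ≈ 4.310.

λ̂_MAP = 4.310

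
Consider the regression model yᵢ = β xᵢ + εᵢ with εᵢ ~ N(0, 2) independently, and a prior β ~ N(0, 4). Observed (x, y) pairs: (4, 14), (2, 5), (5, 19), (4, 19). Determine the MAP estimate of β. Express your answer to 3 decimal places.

β̂_MAP = 3.854

log p(β | y) = −Σ(yᵢ − βxᵢ)²/(2·2) − β²/(2·4) + const.
Setting the derivative to zero: Σxᵢ(yᵢ − βxᵢ)/2 − β/4 = 0, so β = Σxᵢyᵢ / (Σxᵢ² + σ²/τ²).
Σxᵢyᵢ = 4·14 + 2·5 + 5·19 + 4·19 = 237; Σxᵢ² = 61; σ²/τ² = 0.5.
β̂_MAP = 237 / (61 + 0.5) = 237/61.5 ≈ 3.854.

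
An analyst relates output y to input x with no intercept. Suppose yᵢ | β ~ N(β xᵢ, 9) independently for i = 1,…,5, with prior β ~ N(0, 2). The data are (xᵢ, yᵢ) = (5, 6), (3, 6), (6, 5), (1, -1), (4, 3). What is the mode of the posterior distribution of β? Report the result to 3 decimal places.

log p(β | y) = −Σ(yᵢ − βxᵢ)²/(2·9) − β²/(2·2) + const.
Setting the derivative to zero: Σxᵢ(yᵢ − βxᵢ)/9 − β/2 = 0, so β = Σxᵢyᵢ / (Σxᵢ² + σ²/τ²).
Σxᵢyᵢ = 5·6 + 3·6 + 6·5 + 1·(-1) + 4·3 = 89; Σxᵢ² = 87; σ²/τ² = 4.5.
β̂_MAP = 89 / (87 + 4.5) = 89/91.5 ≈ 0.973.

β̂_MAP = 0.973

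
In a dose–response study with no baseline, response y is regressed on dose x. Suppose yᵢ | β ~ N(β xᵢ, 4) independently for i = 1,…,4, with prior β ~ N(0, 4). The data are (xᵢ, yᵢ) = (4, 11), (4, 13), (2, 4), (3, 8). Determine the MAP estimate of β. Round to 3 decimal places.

β̂_MAP = 2.783

log p(β | y) = −Σ(yᵢ − βxᵢ)²/(2·4) − β²/(2·4) + const.
Setting the derivative to zero: Σxᵢ(yᵢ − βxᵢ)/4 − β/4 = 0, so β = Σxᵢyᵢ / (Σxᵢ² + σ²/τ²).
Σxᵢyᵢ = 4·11 + 4·13 + 2·4 + 3·8 = 128; Σxᵢ² = 45; σ²/τ² = 1.
β̂_MAP = 128 / (45 + 1) = 128/46 ≈ 2.783.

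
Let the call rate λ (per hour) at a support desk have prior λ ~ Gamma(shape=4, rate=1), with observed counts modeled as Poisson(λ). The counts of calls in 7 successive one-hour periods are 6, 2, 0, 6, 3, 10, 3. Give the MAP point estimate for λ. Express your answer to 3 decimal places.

λ̂_MAP = 4.125

Σxᵢ = 6+2+0+6+3+10+3 = 30, with n = 7.
Posterior ∝ λ^3e^(−1λ) · λ^30e^(−7λ) = λ^33e^(−8λ), i.e. Gamma(shape=34, rate=8).
The mode of a Gamma(a, b) with a ≥ 1 (shape–rate) is (a−1)/b = 33/8 ≈ 4.125.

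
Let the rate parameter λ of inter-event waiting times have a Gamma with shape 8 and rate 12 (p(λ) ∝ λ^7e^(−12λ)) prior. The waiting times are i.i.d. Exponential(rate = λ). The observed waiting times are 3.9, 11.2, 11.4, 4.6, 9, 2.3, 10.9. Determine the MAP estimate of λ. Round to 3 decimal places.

λ̂_MAP = 0.214

The Exponential(rate=λ) likelihood is ∝ λ^n e^(−λΣtᵢ). Here n = 7 and Σtᵢ = 3.9 + 11.2 + 11.4 + 4.6 + 9 + 2.3 + 10.9 = 53.3.
Posterior ∝ λ^7e^(−12λ) · λ^7e^(−53.3λ) = λ^14e^(−65.3λ), i.e. Gamma(15, 65.3).
Mode = (a−1)/b = 14/65.3 ≈ 0.214.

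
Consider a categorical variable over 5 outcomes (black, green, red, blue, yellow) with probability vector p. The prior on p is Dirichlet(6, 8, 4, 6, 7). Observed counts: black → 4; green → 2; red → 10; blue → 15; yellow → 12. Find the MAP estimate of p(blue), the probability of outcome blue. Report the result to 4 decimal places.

MAP estimate of p(blue) = 0.2899

The posterior is Dirichlet(αᵢ + nᵢ) = Dirichlet(10, 10, 14, 21, 19).
For a Dirichlet(a₁,…,a_K) with all aᵢ > 1, the mode has j-th component (aⱼ − 1)/(Σaᵢ − K).
Here Σaᵢ = 74 and K = 5, so p(blue) = (21 − 1)/(74 − 5) = 20/69 ≈ 0.2899.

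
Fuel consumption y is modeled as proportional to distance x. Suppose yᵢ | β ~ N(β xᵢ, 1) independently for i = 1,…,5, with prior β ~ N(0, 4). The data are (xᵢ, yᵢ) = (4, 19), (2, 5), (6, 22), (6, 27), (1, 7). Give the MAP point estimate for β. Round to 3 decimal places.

log p(β | y) = −Σ(yᵢ − βxᵢ)²/(2·1) − β²/(2·4) + const.
Setting the derivative to zero: Σxᵢ(yᵢ − βxᵢ)/1 − β/4 = 0, so β = Σxᵢyᵢ / (Σxᵢ² + σ²/τ²).
Σxᵢyᵢ = 4·19 + 2·5 + 6·22 + 6·27 + 1·7 = 387; Σxᵢ² = 93; σ²/τ² = 0.25.
β̂_MAP = 387 / (93 + 0.25) = 387/93.25 ≈ 4.150.

β̂_MAP = 4.150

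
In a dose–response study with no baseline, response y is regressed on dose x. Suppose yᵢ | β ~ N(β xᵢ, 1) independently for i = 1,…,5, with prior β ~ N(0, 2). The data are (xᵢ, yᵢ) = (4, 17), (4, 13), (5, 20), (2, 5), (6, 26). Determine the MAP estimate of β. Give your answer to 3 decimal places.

β̂_MAP = 3.959

log p(β | y) = −Σ(yᵢ − βxᵢ)²/(2·1) − β²/(2·2) + const.
Setting the derivative to zero: Σxᵢ(yᵢ − βxᵢ)/1 − β/2 = 0, so β = Σxᵢyᵢ / (Σxᵢ² + σ²/τ²).
Σxᵢyᵢ = 4·17 + 4·13 + 5·20 + 2·5 + 6·26 = 386; Σxᵢ² = 97; σ²/τ² = 0.5.
β̂_MAP = 386 / (97 + 0.5) = 386/97.5 ≈ 3.959.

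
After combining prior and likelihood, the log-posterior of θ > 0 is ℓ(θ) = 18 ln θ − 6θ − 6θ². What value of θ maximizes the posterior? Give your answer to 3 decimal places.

ℓ'(θ) = 18/θ − 6 − 12θ. Setting this to zero and multiplying by θ: 12θ² + 6θ − 18 = 0.
θ = (−6 + √(6² + 4·12·18)) / (2·12) = (−6 + √900) / 24 = (−6 + 30)/24 = 1.
ℓ''(θ) = −18/θ² − 12 < 0, confirming a maximum.

θ̂_MAP = 1.000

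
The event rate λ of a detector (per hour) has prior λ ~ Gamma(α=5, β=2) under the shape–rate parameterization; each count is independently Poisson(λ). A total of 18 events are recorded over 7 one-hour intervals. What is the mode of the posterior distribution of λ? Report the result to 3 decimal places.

Σxᵢ = 18, n = 7.
Posterior ∝ λ^4e^(−2λ) · λ^18e^(−7λ) = λ^22e^(−9λ), i.e. Gamma(shape=23, rate=9).
The mode of a Gamma(a, b) with a ≥ 1 (shape–rate) is (a−1)/b = 22/9 ≈ 2.444.

λ̂_MAP = 2.444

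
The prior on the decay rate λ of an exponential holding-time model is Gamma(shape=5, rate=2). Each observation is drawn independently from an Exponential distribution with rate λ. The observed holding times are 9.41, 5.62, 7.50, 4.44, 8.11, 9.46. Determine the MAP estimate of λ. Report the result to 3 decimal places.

λ̂_MAP = 0.215

The Exponential(rate=λ) likelihood is ∝ λ^n e^(−λΣtᵢ). Here n = 6 and Σtᵢ = 9.41 + 5.62 + 7.50 + 4.44 + 8.11 + 9.46 = 44.54.
Posterior ∝ λ^4e^(−2λ) · λ^6e^(−44.54λ) = λ^10e^(−46.54λ), i.e. Gamma(11, 46.54).
Mode = (a−1)/b = 10/46.54 ≈ 0.215.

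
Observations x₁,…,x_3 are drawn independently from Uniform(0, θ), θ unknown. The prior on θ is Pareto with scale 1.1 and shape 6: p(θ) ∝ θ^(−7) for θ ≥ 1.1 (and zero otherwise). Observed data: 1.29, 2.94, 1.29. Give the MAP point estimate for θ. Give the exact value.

The Uniform(0, θ) likelihood is θ^(−n) for θ ≥ max(xᵢ), zero otherwise. Here max(xᵢ) = 2.94.
Posterior ∝ θ^(−7) · θ^(−3) = θ^(−10) on θ ≥ max(1.1, 2.94) = 2.94.
This density is strictly decreasing in θ, so the posterior mode lies at the lower boundary of the support.

θ̂_MAP = 2.94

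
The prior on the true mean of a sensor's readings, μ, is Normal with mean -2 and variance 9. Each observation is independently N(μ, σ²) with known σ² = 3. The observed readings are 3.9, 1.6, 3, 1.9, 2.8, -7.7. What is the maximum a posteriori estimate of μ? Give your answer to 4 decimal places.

μ̂_MAP = 0.7632

n = 6; x̄ = (3.9 + 1.6 + 3 + 1.9 + 2.8 + (-7.7))/6 = 5.5/6 = 11/12 ≈ 0.9167.
For a Normal prior and Normal likelihood with known variance, the posterior is Normal; its mode equals its mean, the precision-weighted average.
Prior precision 1/σ₀² = 1/9; data precision n/σ² = 6/3 = 2.
μ̂ = ((1/9)·(-2) + 2·(11/12)) / (1/9 + 2) = (29/18)/(19/9) = 29/38 ≈ 0.7632.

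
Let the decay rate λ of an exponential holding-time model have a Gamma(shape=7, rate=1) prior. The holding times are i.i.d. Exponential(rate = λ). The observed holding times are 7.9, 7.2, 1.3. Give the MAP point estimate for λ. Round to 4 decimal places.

The Exponential(rate=λ) likelihood is ∝ λ^n e^(−λΣtᵢ). Here n = 3 and Σtᵢ = 7.9 + 7.2 + 1.3 = 16.4.
Posterior ∝ λ^6e^(−1λ) · λ^3e^(−16.4λ) = λ^9e^(−17.4λ), i.e. Gamma(10, 17.4).
Mode = (a−1)/b = 9/17.4 ≈ 0.5172.

λ̂_MAP = 0.5172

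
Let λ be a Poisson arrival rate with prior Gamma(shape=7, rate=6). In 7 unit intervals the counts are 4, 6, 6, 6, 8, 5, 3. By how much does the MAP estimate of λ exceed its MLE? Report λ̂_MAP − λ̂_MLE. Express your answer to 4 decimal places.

MAP − MLE = -2.0440

Σxᵢ = 38. Posterior is Gamma(45, 13); MAP = (45−1)/13 = 44/13 ≈ 3.38462.
MLE = x̄ = 38/7 ≈ 5.42857.
Difference = 44/13 − 38/7 = -186/91 ≈ -2.0440.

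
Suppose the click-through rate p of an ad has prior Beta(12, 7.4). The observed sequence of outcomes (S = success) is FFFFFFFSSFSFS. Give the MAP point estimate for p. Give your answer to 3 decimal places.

p̂_MAP = 0.493

Prior: Beta(12, 7.4).
Data: 4 successes in 13 trials (from the sequence). The binomial likelihood contributes p^4(1−p)^9, so the posterior is Beta(12+4, 7.4+9) = Beta(16, 16.4).
For Beta(a, b) with a, b > 1 the mode is (a−1)/(a+b−2) = 15/30.4 ≈ 0.493.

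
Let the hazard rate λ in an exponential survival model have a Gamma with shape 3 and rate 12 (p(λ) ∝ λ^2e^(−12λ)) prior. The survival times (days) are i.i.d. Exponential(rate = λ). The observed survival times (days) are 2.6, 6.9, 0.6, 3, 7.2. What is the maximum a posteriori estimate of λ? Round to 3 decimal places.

λ̂_MAP = 0.217

The Exponential(rate=λ) likelihood is ∝ λ^n e^(−λΣtᵢ). Here n = 5 and Σtᵢ = 2.6 + 6.9 + 0.6 + 3 + 7.2 = 20.3.
Posterior ∝ λ^2e^(−12λ) · λ^5e^(−20.3λ) = λ^7e^(−32.3λ), i.e. Gamma(8, 32.3).
Mode = (a−1)/b = 7/32.3 ≈ 0.217.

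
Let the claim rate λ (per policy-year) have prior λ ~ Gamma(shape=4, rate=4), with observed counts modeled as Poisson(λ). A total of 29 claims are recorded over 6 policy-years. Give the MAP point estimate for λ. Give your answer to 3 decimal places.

Σxᵢ = 29, n = 6.
Posterior ∝ λ^3e^(−4λ) · λ^29e^(−6λ) = λ^32e^(−10λ), i.e. Gamma(shape=33, rate=10).
The mode of a Gamma(a, b) with a ≥ 1 (shape–rate) is (a−1)/b = 32/10 ≈ 3.200.

λ̂_MAP = 3.200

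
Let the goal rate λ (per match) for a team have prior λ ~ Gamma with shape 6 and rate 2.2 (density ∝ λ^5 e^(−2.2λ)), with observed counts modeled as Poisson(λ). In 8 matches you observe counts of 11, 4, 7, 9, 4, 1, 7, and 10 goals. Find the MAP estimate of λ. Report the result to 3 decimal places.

Σxᵢ = 11+4+7+9+4+1+7+10 = 53, with n = 8.
Posterior ∝ λ^5e^(−2.2λ) · λ^53e^(−8λ) = λ^58e^(−10.2λ), i.e. Gamma(shape=59, rate=10.2).
The mode of a Gamma(a, b) with a ≥ 1 (shape–rate) is (a−1)/b = 58/10.2 ≈ 5.686.

λ̂_MAP = 5.686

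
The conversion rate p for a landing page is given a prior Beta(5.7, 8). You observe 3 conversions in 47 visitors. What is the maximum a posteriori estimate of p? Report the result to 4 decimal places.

p̂_MAP = 0.1312

Prior: Beta(5.7, 8).
Data: 3 successes in 47 trials. The binomial likelihood contributes p^3(1−p)^44, so the posterior is Beta(5.7+3, 8+44) = Beta(8.7, 52).
For Beta(a, b) with a, b > 1 the mode is (a−1)/(a+b−2) = 7.7/58.7 ≈ 0.1312.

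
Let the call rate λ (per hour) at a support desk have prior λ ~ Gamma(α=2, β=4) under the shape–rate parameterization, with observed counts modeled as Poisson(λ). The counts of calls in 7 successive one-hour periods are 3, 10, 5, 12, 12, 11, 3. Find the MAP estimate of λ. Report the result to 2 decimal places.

Σxᵢ = 3+10+5+12+12+11+3 = 56, with n = 7.
Posterior ∝ λe^(−4λ) · λ^56e^(−7λ) = λ^57e^(−11λ), i.e. Gamma(shape=58, rate=11).
The mode of a Gamma(a, b) with a ≥ 1 (shape–rate) is (a−1)/b = 57/11 ≈ 5.18.

λ̂_MAP = 5.18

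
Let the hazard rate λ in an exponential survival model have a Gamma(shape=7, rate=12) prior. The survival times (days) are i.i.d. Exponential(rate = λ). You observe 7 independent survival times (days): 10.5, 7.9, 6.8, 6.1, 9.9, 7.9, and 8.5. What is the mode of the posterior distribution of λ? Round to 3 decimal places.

λ̂_MAP = 0.187

The Exponential(rate=λ) likelihood is ∝ λ^n e^(−λΣtᵢ). Here n = 7 and Σtᵢ = 10.5 + 7.9 + 6.8 + 6.1 + 9.9 + 7.9 + 8.5 = 57.6.
Posterior ∝ λ^6e^(−12λ) · λ^7e^(−57.6λ) = λ^13e^(−69.6λ), i.e. Gamma(14, 69.6).
Mode = (a−1)/b = 13/69.6 ≈ 0.187.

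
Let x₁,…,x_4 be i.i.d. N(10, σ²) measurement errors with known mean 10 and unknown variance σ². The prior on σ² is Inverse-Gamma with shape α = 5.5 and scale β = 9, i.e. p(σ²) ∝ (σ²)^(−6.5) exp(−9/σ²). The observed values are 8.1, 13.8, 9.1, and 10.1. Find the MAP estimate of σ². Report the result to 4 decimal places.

σ̂²_MAP = 2.1688

Sum of squared deviations about the known mean: SS = (8.1−10)² + (13.8−10)² + (9.1−10)² + (10.1−10)² = 18.87.
The Normal likelihood contributes (σ²)^(−n/2) exp(−SS/(2σ²)), so the posterior is Inverse-Gamma(α + n/2, β + SS/2) = Inverse-Gamma(7.5, 18.435).
The mode of Inverse-Gamma(a, b) is b/(a+1) = 18.435/8.5 ≈ 2.1688.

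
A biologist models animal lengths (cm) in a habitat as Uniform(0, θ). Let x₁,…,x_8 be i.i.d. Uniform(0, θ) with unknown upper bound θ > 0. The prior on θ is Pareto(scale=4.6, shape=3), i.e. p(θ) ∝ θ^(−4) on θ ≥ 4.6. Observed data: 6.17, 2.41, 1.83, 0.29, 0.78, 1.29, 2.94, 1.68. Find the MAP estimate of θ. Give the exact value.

The Uniform(0, θ) likelihood is θ^(−n) for θ ≥ max(xᵢ), zero otherwise. Here max(xᵢ) = 6.17.
Posterior ∝ θ^(−4) · θ^(−8) = θ^(−12) on θ ≥ max(4.6, 6.17) = 6.17.
This density is strictly decreasing in θ, so the posterior mode lies at the lower boundary of the support.

θ̂_MAP = 6.17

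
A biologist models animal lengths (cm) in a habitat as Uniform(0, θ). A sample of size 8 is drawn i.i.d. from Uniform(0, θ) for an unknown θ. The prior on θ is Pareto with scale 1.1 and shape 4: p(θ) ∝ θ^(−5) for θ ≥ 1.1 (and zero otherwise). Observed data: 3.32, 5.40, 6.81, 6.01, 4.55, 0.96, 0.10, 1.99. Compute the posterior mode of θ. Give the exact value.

θ̂_MAP = 6.81

The Uniform(0, θ) likelihood is θ^(−n) for θ ≥ max(xᵢ), zero otherwise. Here max(xᵢ) = 6.81.
Posterior ∝ θ^(−5) · θ^(−8) = θ^(−13) on θ ≥ max(1.1, 6.81) = 6.81.
This density is strictly decreasing in θ, so the posterior mode lies at the lower boundary of the support.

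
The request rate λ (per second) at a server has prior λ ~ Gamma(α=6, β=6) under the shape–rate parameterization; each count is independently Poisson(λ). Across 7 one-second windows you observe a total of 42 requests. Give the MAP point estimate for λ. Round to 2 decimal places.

λ̂_MAP = 3.62

Σxᵢ = 42, n = 7.
Posterior ∝ λ^5e^(−6λ) · λ^42e^(−7λ) = λ^47e^(−13λ), i.e. Gamma(shape=48, rate=13).
The mode of a Gamma(a, b) with a ≥ 1 (shape–rate) is (a−1)/b = 47/13 ≈ 3.62.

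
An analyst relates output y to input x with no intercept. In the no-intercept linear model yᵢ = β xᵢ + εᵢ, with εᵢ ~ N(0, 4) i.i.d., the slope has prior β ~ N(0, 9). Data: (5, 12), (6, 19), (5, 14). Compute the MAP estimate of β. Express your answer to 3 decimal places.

log p(β | y) = −Σ(yᵢ − βxᵢ)²/(2·4) − β²/(2·9) + const.
Setting the derivative to zero: Σxᵢ(yᵢ − βxᵢ)/4 − β/9 = 0, so β = Σxᵢyᵢ / (Σxᵢ² + σ²/τ²).
Σxᵢyᵢ = 5·12 + 6·19 + 5·14 = 244; Σxᵢ² = 86; σ²/τ² = 4/9.
β̂_MAP = 244 / (86 + 4/9) = 244/(778/9) = 1098/389 ≈ 2.823.

β̂_MAP = 2.823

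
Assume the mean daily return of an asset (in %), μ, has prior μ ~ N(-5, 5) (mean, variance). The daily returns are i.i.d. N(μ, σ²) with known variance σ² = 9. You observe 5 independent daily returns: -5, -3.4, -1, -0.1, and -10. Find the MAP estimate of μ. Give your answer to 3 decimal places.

μ̂_MAP = -4.191

n = 5; x̄ = ((-5) + (-3.4) + (-1) + (-0.1) + (-10))/5 = -19.5/5 = -3.9.
For a Normal prior and Normal likelihood with known variance, the posterior is Normal; its mode equals its mean, the precision-weighted average.
Prior precision 1/σ₀² = 1/5 = 0.2; data precision n/σ² = 5/9.
μ̂ = (0.2·(-5) + (5/9)·(-3.9)) / (0.2 + 5/9) = (-19/6)/(34/45) = -285/68 ≈ -4.191.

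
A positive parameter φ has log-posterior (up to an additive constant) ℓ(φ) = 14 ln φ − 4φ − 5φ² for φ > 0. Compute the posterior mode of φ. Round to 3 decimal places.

ℓ'(φ) = 14/φ − 4 − 10φ. Setting this to zero and multiplying by φ: 10φ² + 4φ − 14 = 0.
φ = (−4 + √(4² + 4·10·14)) / (2·10) = (−4 + √576) / 20 = (−4 + 24)/20 = 1.
ℓ''(φ) = −14/φ² − 10 < 0, confirming a maximum.

φ̂_MAP = 1.000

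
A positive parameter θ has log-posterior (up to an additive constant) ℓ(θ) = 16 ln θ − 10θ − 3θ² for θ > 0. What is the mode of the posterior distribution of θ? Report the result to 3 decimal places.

θ̂_MAP = 1.000

ℓ'(θ) = 16/θ − 10 − 6θ. Setting this to zero and multiplying by θ: 6θ² + 10θ − 16 = 0.
θ = (−10 + √(10² + 4·6·16)) / (2·6) = (−10 + √484) / 12 = (−10 + 22)/12 = 1.
ℓ''(θ) = −16/θ² − 6 < 0, confirming a maximum.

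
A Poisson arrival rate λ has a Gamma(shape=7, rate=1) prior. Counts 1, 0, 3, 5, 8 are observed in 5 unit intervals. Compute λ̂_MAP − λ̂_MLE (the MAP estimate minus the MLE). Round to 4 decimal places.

Σxᵢ = 17. Posterior is Gamma(24, 6); MAP = (24−1)/6 = 23/6 ≈ 3.83333.
MLE = x̄ = 17/5 ≈ 3.40000.
Difference = 23/6 − 17/5 = 13/30 ≈ 0.4333.

MAP − MLE = 0.4333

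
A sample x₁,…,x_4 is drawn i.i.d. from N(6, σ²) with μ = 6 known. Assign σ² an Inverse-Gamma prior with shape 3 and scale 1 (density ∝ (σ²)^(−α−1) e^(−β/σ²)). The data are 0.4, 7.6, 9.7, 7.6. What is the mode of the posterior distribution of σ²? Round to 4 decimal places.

Sum of squared deviations about the known mean: SS = (0.4−6)² + (7.6−6)² + (9.7−6)² + (7.6−6)² = 50.17.
The Normal likelihood contributes (σ²)^(−n/2) exp(−SS/(2σ²)), so the posterior is Inverse-Gamma(α + n/2, β + SS/2) = Inverse-Gamma(5, 26.085).
The mode of Inverse-Gamma(a, b) is b/(a+1) = 26.085/6 ≈ 4.3475.

σ̂²_MAP = 4.3475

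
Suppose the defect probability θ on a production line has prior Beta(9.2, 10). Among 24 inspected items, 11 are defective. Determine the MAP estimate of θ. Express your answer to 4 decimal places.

Prior: Beta(9.2, 10).
Data: 11 successes in 24 trials. The binomial likelihood contributes θ^11(1−θ)^13, so the posterior is Beta(9.2+11, 10+13) = Beta(20.2, 23).
For Beta(a, b) with a, b > 1 the mode is (a−1)/(a+b−2) = 19.2/41.2 ≈ 0.4660.

θ̂_MAP = 0.4660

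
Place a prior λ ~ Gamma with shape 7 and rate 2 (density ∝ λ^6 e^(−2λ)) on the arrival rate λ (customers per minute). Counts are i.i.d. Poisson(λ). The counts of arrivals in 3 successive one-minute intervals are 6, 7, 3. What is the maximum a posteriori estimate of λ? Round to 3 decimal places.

λ̂_MAP = 4.400

Σxᵢ = 6+7+3 = 16, with n = 3.
Posterior ∝ λ^6e^(−2λ) · λ^16e^(−3λ) = λ^22e^(−5λ), i.e. Gamma(shape=23, rate=5).
The mode of a Gamma(a, b) with a ≥ 1 (shape–rate) is (a−1)/b = 22/5 ≈ 4.400.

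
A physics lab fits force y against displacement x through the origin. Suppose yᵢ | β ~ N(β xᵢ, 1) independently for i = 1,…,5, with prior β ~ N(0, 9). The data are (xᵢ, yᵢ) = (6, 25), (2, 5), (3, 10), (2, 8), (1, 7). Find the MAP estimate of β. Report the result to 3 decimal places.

log p(β | y) = −Σ(yᵢ − βxᵢ)²/(2·1) − β²/(2·9) + const.
Setting the derivative to zero: Σxᵢ(yᵢ − βxᵢ)/1 − β/9 = 0, so β = Σxᵢyᵢ / (Σxᵢ² + σ²/τ²).
Σxᵢyᵢ = 6·25 + 2·5 + 3·10 + 2·8 + 1·7 = 213; Σxᵢ² = 54; σ²/τ² = 1/9.
β̂_MAP = 213 / (54 + 1/9) = 213/(487/9) = 1917/487 ≈ 3.936.

β̂_MAP = 3.936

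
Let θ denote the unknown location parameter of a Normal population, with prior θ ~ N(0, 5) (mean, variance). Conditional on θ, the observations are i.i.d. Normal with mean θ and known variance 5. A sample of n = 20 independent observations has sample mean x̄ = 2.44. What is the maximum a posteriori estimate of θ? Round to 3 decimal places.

n = 20, x̄ = 2.44.
For a Normal prior and Normal likelihood with known variance, the posterior is Normal; its mode equals its mean, the precision-weighted average.
Prior precision 1/σ₀² = 1/5 = 0.2; data precision n/σ² = 20/5 = 4.
θ̂ = (0.2·0 + 4·2.44) / (0.2 + 4) = 9.76/4.2 = 244/105 ≈ 2.324.

θ̂_MAP = 2.324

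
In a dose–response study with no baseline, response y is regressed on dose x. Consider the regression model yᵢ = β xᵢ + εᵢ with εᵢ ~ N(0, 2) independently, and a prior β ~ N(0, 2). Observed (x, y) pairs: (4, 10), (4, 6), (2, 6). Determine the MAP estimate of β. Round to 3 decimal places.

β̂_MAP = 2.054

log p(β | y) = −Σ(yᵢ − βxᵢ)²/(2·2) − β²/(2·2) + const.
Setting the derivative to zero: Σxᵢ(yᵢ − βxᵢ)/2 − β/2 = 0, so β = Σxᵢyᵢ / (Σxᵢ² + σ²/τ²).
Σxᵢyᵢ = 4·10 + 4·6 + 2·6 = 76; Σxᵢ² = 36; σ²/τ² = 1.
β̂_MAP = 76 / (36 + 1) = 76/37 ≈ 2.054.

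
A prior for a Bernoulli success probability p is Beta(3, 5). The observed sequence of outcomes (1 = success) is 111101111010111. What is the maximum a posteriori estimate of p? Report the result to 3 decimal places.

Prior: Beta(3, 5).
Data: 12 successes in 15 trials (from the sequence). The binomial likelihood contributes p^12(1−p)^3, so the posterior is Beta(3+12, 5+3) = Beta(15, 8).
For Beta(a, b) with a, b > 1 the mode is (a−1)/(a+b−2) = 14/21 ≈ 0.667.

p̂_MAP = 0.667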